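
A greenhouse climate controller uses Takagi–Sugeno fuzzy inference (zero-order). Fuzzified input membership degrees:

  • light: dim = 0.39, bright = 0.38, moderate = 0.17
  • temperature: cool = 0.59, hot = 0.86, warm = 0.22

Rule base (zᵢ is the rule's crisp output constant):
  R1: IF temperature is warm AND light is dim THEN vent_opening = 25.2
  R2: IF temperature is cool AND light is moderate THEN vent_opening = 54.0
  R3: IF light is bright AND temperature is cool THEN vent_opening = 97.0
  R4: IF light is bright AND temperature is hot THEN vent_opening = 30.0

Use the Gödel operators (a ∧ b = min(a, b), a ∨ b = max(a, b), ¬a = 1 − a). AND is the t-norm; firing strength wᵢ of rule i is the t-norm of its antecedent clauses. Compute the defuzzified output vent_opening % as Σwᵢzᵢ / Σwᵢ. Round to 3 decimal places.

R1 (z=25.2): warm=0.22, dim=0.39; AND[min(a, b)] → w = 0.22
R2 (z=54.0): cool=0.59, moderate=0.17; AND[min(a, b)] → w = 0.17
R3 (z=97.0): bright=0.38, cool=0.59; AND[min(a, b)] → w = 0.38
R4 (z=30.0): bright=0.38, hot=0.86; AND[min(a, b)] → w = 0.38
Weighted average = (0.22·25.2 + 0.17·54.0 + 0.38·97.0 + 0.38·30.0) / (0.22 + 0.17 + 0.38 + 0.38)
  = 62.9840 / 1.1500 = 54.769

54.769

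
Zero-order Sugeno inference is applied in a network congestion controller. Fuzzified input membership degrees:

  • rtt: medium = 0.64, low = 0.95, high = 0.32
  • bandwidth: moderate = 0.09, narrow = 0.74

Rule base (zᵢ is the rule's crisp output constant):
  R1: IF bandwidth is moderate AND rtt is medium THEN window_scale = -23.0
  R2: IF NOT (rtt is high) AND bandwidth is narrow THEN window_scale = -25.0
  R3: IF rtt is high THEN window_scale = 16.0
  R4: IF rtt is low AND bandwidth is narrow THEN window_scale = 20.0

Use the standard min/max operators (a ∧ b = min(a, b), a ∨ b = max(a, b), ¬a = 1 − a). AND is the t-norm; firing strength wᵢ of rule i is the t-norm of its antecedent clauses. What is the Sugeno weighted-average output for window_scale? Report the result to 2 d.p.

0.46

R1 (z=-23.0): moderate=0.09, medium=0.64; AND[min(a, b)] → w = 0.09
R2 (z=-25.0): ¬high=1−0.32=0.68, narrow=0.74; AND[min(a, b)] → w = 0.68
R3 (z=16.0): high=0.32 → w = 0.32
R4 (z=20.0): low=0.95, narrow=0.74; AND[min(a, b)] → w = 0.74
Weighted average = (0.09·-23.0 + 0.68·-25.0 + 0.32·16.0 + 0.74·20.0) / (0.09 + 0.68 + 0.32 + 0.74)
  = 0.8500 / 1.8300 = 0.46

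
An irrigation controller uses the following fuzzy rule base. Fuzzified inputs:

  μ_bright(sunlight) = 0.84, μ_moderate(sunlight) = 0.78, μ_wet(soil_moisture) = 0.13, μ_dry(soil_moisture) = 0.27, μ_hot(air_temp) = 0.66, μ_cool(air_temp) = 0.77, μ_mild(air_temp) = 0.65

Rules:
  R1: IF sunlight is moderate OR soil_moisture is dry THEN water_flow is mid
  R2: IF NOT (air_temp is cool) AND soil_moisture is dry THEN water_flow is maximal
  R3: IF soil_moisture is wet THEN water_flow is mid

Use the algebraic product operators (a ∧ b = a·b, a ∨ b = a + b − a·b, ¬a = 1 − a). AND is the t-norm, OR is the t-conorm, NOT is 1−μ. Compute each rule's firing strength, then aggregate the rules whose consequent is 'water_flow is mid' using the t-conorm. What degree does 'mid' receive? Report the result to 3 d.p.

R1: moderate=0.78, dry=0.27; OR[a + b − a·b] → w = 0.8394
R2: ¬cool=1−0.77=0.23, dry=0.27; AND[a·b] → w = 0.0621
R3: wet=0.13 → w = 0.1300
Rules with consequent 'mid': {R1, R3} → strengths 0.8394, 0.1300
Aggregate via t-conorm [a + b − a·b]: 0.8603

0.860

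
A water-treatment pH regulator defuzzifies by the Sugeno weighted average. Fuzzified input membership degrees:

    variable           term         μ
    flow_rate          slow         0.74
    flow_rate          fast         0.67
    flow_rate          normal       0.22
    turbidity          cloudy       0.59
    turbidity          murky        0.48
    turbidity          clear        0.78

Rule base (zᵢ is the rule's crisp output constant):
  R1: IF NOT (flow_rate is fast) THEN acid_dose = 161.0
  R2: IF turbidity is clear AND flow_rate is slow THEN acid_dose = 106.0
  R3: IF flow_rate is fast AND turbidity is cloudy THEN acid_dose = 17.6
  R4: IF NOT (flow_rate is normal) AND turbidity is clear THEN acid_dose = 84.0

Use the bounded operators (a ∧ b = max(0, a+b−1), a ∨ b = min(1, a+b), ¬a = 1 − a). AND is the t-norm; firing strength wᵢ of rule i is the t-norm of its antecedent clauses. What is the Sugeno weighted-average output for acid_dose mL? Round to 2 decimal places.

R1 (z=161.0): ¬fast=1−0.67=0.33 → w = 0.33
R2 (z=106.0): clear=0.78, slow=0.74; AND[max(0, a+b−1)] → w = 0.52
R3 (z=17.6): fast=0.67, cloudy=0.59; AND[max(0, a+b−1)] → w = 0.26
R4 (z=84.0): ¬normal=1−0.22=0.78, clear=0.78; AND[max(0, a+b−1)] → w = 0.56
Weighted average = (0.33·161.0 + 0.52·106.0 + 0.26·17.6 + 0.56·84.0) / (0.33 + 0.52 + 0.26 + 0.56)
  = 159.8660 / 1.6700 = 95.73

95.73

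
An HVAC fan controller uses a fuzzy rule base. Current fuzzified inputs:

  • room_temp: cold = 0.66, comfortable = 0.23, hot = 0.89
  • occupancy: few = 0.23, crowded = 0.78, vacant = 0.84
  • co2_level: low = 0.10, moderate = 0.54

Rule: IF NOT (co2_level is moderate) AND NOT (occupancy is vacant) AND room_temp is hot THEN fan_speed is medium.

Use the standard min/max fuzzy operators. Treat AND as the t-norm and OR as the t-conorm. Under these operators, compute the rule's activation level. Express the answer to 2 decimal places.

0.16

firing strength: ¬moderate=1−0.54=0.46, ¬vacant=1−0.84=0.16, hot=0.89; AND[min(a, b)] → w = 0.16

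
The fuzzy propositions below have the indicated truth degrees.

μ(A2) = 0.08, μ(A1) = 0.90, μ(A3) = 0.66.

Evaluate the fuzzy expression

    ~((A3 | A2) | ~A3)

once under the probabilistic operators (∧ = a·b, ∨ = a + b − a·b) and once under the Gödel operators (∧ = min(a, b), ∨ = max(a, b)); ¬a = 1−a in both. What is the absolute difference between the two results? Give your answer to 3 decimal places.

Under probabilistic:
  A3 | A2 = a + b − a·b on (0.6600, 0.0800) = 0.6872
  ~A3 = 1 − 0.6600 = 0.3400
  (A3 | A2) | ~A3 = a + b − a·b on (0.6872, 0.3400) = 0.7936
  ~((A3 | A2) | ~A3) = 1 − 0.7936 = 0.2064
  → value = 0.2064
Under Gödel:
  A3 | A2 = max(a, b) on (0.66, 0.08) = 0.66
  ~A3 = 1 − 0.66 = 0.34
  (A3 | A2) | ~A3 = max(a, b) on (0.66, 0.34) = 0.66
  ~((A3 | A2) | ~A3) = 1 − 0.66 = 0.34
  → value = 0.3400
|0.2064 − 0.3400| = 0.134

0.134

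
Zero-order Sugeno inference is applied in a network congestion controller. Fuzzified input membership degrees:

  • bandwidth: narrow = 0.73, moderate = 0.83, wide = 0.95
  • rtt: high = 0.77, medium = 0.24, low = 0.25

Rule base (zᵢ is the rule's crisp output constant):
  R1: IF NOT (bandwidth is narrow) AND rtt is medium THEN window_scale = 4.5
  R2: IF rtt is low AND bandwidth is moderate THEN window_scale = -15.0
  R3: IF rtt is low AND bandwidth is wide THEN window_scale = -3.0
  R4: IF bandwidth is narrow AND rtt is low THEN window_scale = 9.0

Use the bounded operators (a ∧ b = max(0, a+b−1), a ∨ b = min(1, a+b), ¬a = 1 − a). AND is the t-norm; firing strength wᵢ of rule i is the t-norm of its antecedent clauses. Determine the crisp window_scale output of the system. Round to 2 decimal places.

-6.43

R1 (z=4.5): ¬narrow=1−0.73=0.27, medium=0.24; AND[max(0, a+b−1)] → w = 0.00
R2 (z=-15.0): low=0.25, moderate=0.83; AND[max(0, a+b−1)] → w = 0.08
R3 (z=-3.0): low=0.25, wide=0.95; AND[max(0, a+b−1)] → w = 0.20
R4 (z=9.0): narrow=0.73, low=0.25; AND[max(0, a+b−1)] → w = 0.00
Weighted average = (0.00·4.5 + 0.08·-15.0 + 0.20·-3.0 + 0.00·9.0) / (0.00 + 0.08 + 0.20 + 0.00)
  = -1.8000 / 0.2800 = -6.43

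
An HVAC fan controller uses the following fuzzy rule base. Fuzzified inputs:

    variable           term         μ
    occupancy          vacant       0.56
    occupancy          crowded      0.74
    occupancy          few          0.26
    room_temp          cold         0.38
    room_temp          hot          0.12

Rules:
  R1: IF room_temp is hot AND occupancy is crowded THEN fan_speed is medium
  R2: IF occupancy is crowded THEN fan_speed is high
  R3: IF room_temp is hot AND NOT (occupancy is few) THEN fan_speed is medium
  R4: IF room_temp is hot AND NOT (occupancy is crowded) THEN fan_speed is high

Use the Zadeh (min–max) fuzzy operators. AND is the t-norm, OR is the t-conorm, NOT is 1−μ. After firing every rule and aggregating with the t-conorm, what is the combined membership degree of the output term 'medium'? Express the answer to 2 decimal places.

R1: hot=0.12, crowded=0.74; AND[min(a, b)] → w = 0.12
R2: crowded=0.74 → w = 0.74
R3: hot=0.12, ¬few=1−0.26=0.74; AND[min(a, b)] → w = 0.12
R4: hot=0.12, ¬crowded=1−0.74=0.26; AND[min(a, b)] → w = 0.12
Rules with consequent 'medium': {R1, R3} → strengths 0.12, 0.12
Aggregate via t-conorm [max(a, b)]: 0.12

0.12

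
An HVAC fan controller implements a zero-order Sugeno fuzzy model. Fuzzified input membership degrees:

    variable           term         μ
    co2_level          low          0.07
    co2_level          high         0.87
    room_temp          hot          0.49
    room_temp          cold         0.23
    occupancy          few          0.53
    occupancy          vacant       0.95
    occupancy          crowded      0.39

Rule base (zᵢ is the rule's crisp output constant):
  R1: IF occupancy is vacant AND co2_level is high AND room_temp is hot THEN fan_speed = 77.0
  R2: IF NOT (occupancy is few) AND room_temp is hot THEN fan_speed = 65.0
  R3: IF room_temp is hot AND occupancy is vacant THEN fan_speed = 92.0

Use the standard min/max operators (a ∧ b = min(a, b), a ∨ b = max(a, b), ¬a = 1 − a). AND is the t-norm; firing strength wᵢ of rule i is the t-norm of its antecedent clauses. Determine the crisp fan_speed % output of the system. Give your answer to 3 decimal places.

R1 (z=77.0): vacant=0.95, high=0.87, hot=0.49; AND[min(a, b)] → w = 0.49
R2 (z=65.0): ¬few=1−0.53=0.47, hot=0.49; AND[min(a, b)] → w = 0.47
R3 (z=92.0): hot=0.49, vacant=0.95; AND[min(a, b)] → w = 0.49
Weighted average = (0.49·77.0 + 0.47·65.0 + 0.49·92.0) / (0.49 + 0.47 + 0.49)
  = 113.3600 / 1.4500 = 78.179

78.179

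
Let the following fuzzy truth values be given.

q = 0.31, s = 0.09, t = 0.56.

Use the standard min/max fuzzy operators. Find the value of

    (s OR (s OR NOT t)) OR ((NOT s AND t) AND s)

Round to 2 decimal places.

0.44

NOT t = 1 − 0.56 = 0.44
s OR NOT t = max(a, b) on (0.09, 0.44) = 0.44
s OR (s OR NOT t) = max(a, b) on (0.09, 0.44) = 0.44
NOT s = 1 − 0.09 = 0.91
NOT s AND t = min(a, b) on (0.91, 0.56) = 0.56
(NOT s AND t) AND s = min(a, b) on (0.56, 0.09) = 0.09
(s OR (s OR NOT t)) OR ((NOT s AND t) AND s) = max(a, b) on (0.44, 0.09) = 0.44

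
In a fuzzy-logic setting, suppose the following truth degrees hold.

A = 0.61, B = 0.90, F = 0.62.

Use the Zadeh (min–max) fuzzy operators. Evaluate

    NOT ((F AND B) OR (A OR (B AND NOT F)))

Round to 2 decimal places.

F AND B = min(a, b) on (0.62, 0.90) = 0.62
NOT F = 1 − 0.62 = 0.38
B AND NOT F = min(a, b) on (0.90, 0.38) = 0.38
A OR (B AND NOT F) = max(a, b) on (0.61, 0.38) = 0.61
(F AND B) OR (A OR (B AND NOT F)) = max(a, b) on (0.62, 0.61) = 0.62
NOT ((F AND B) OR (A OR (B AND NOT F))) = 1 − 0.62 = 0.38

0.38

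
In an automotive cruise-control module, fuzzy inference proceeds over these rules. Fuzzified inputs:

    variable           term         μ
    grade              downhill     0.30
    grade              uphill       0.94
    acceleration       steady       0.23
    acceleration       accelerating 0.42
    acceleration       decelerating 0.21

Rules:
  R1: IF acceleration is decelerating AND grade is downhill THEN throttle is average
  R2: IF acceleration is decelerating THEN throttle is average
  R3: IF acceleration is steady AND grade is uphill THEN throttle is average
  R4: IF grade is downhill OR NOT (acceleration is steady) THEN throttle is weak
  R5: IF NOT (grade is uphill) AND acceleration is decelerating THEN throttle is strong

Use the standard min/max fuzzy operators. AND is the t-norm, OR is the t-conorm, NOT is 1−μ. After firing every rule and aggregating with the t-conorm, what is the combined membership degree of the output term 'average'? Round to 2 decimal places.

0.23

R1: decelerating=0.21, downhill=0.30; AND[min(a, b)] → w = 0.21
R2: decelerating=0.21 → w = 0.21
R3: steady=0.23, uphill=0.94; AND[min(a, b)] → w = 0.23
R4: downhill=0.30, ¬steady=1−0.23=0.77; OR[max(a, b)] → w = 0.77
R5: ¬uphill=1−0.94=0.06, decelerating=0.21; AND[min(a, b)] → w = 0.06
Rules with consequent 'average': {R1, R2, R3} → strengths 0.21, 0.21, 0.23
Aggregate via t-conorm [max(a, b)]: 0.23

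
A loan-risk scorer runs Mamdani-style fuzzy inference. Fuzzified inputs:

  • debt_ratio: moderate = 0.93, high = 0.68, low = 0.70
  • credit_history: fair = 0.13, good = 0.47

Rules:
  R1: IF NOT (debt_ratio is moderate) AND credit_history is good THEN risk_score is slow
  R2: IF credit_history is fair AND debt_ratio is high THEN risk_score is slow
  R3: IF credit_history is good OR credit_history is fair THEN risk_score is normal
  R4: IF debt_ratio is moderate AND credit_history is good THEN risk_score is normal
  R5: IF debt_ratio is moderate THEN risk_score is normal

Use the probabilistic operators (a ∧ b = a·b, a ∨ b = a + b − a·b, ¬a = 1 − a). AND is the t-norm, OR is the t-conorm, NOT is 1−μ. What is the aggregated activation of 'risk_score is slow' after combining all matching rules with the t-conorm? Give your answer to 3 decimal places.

R1: ¬moderate=1−0.93=0.07, good=0.47; AND[a·b] → w = 0.0329
R2: fair=0.13, high=0.68; AND[a·b] → w = 0.0884
R3: good=0.47, fair=0.13; OR[a + b − a·b] → w = 0.5389
R4: moderate=0.93, good=0.47; AND[a·b] → w = 0.4371
R5: moderate=0.93 → w = 0.9300
Rules with consequent 'slow': {R1, R2} → strengths 0.0329, 0.0884
Aggregate via t-conorm [a + b − a·b]: 0.1184

0.118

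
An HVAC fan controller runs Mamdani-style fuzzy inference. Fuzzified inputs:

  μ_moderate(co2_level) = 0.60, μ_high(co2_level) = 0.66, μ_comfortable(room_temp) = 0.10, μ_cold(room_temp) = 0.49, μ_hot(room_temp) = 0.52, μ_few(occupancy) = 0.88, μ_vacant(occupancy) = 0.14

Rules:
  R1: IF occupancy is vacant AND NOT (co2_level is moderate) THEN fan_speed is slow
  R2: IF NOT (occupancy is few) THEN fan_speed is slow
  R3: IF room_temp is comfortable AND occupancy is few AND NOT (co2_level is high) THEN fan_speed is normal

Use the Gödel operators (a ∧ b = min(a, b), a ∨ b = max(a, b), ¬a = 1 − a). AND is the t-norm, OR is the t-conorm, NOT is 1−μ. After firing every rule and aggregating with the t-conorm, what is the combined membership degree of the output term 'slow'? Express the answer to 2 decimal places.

R1: vacant=0.14, ¬moderate=1−0.60=0.40; AND[min(a, b)] → w = 0.14
R2: ¬few=1−0.88=0.12 → w = 0.12
R3: comfortable=0.10, few=0.88, ¬high=1−0.66=0.34; AND[min(a, b)] → w = 0.10
Rules with consequent 'slow': {R1, R2} → strengths 0.14, 0.12
Aggregate via t-conorm [max(a, b)]: 0.14

0.14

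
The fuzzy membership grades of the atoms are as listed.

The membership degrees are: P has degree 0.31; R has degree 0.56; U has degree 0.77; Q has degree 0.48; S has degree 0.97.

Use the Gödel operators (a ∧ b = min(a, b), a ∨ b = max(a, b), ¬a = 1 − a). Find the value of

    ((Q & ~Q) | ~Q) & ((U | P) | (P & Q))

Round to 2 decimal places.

~Q = 1 − 0.48 = 0.52
Q & ~Q = min(a, b) on (0.48, 0.52) = 0.48
~Q = 1 − 0.48 = 0.52
(Q & ~Q) | ~Q = max(a, b) on (0.48, 0.52) = 0.52
U | P = max(a, b) on (0.77, 0.31) = 0.77
P & Q = min(a, b) on (0.31, 0.48) = 0.31
(U | P) | (P & Q) = max(a, b) on (0.77, 0.31) = 0.77
((Q & ~Q) | ~Q) & ((U | P) | (P & Q)) = min(a, b) on (0.52, 0.77) = 0.52

0.52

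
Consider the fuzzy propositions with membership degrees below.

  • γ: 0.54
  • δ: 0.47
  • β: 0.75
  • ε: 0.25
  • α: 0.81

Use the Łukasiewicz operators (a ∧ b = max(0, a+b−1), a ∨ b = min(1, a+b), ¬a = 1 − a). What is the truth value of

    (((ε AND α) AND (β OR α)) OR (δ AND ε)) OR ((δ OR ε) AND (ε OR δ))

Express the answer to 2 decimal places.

ε AND α = max(0, a+b−1) on (0.25, 0.81) = 0.06
β OR α = min(1, a+b) on (0.75, 0.81) = 1.00
(ε AND α) AND (β OR α) = max(0, a+b−1) on (0.06, 1.00) = 0.06
δ AND ε = max(0, a+b−1) on (0.47, 0.25) = 0.00
((ε AND α) AND (β OR α)) OR (δ AND ε) = min(1, a+b) on (0.06, 0.00) = 0.06
δ OR ε = min(1, a+b) on (0.47, 0.25) = 0.72
ε OR δ = min(1, a+b) on (0.25, 0.47) = 0.72
(δ OR ε) AND (ε OR δ) = max(0, a+b−1) on (0.72, 0.72) = 0.44
(((ε AND α) AND (β OR α)) OR (δ AND ε)) OR ((δ OR ε) AND (ε OR δ)) = min(1, a+b) on (0.06, 0.44) = 0.50

0.50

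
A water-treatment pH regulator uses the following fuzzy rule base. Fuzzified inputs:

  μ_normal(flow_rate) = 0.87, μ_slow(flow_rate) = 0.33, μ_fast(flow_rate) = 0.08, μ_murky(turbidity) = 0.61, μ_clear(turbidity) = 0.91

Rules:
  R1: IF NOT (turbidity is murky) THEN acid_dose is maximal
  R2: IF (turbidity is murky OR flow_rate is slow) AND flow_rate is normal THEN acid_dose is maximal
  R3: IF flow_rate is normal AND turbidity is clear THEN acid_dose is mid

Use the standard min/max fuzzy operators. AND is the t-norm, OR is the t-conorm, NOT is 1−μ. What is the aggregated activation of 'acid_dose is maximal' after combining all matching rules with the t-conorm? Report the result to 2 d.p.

R1: ¬murky=1−0.61=0.39 → w = 0.39
R2: (murky=0.61 OR slow=0.33) = 0.61; AND[min(a, b)] with normal=0.87 → w = 0.61
R3: normal=0.87, clear=0.91; AND[min(a, b)] → w = 0.87
Rules with consequent 'maximal': {R1, R2} → strengths 0.39, 0.61
Aggregate via t-conorm [max(a, b)]: 0.61

0.61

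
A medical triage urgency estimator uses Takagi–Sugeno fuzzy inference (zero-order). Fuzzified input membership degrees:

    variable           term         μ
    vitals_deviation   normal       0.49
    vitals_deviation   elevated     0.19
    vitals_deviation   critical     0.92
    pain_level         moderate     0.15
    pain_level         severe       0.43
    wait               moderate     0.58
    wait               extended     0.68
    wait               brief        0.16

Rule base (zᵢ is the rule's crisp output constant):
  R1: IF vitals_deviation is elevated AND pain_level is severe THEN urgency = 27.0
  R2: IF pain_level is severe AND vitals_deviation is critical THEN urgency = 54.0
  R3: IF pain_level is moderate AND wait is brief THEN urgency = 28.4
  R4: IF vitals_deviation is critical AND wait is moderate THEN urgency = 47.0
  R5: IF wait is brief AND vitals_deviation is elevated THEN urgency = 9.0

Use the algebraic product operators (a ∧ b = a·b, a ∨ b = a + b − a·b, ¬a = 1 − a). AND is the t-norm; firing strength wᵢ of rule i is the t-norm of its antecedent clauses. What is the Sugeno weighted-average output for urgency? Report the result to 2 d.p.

46.56

R1 (z=27.0): elevated=0.19, severe=0.43; AND[a·b] → w = 0.0817
R2 (z=54.0): severe=0.43, critical=0.92; AND[a·b] → w = 0.3956
R3 (z=28.4): moderate=0.15, brief=0.16; AND[a·b] → w = 0.0240
R4 (z=47.0): critical=0.92, moderate=0.58; AND[a·b] → w = 0.5336
R5 (z=9.0): brief=0.16, elevated=0.19; AND[a·b] → w = 0.0304
Weighted average = (0.0817·27.0 + 0.3956·54.0 + 0.0240·28.4 + 0.5336·47.0 + 0.0304·9.0) / (0.0817 + 0.3956 + 0.0240 + 0.5336 + 0.0304)
  = 49.6027 / 1.0653 = 46.56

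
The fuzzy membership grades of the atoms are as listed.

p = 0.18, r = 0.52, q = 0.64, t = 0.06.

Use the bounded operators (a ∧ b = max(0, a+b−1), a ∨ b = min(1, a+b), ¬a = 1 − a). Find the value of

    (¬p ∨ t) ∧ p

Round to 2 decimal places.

¬p = 1 − 0.18 = 0.82
¬p ∨ t = min(1, a+b) on (0.82, 0.06) = 0.88
(¬p ∨ t) ∧ p = max(0, a+b−1) on (0.88, 0.18) = 0.06

0.06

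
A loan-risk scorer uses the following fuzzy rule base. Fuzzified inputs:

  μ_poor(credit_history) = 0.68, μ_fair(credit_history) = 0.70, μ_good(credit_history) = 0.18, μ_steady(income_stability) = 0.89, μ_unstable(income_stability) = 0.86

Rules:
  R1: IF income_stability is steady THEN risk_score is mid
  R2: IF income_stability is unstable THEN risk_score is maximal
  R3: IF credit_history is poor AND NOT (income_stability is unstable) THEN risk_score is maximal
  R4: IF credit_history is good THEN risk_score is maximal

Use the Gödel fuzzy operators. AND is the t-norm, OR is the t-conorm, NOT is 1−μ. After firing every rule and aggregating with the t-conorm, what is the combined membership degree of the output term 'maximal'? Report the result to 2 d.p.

0.86

R1: steady=0.89 → w = 0.89
R2: unstable=0.86 → w = 0.86
R3: poor=0.68, ¬unstable=1−0.86=0.14; AND[min(a, b)] → w = 0.14
R4: good=0.18 → w = 0.18
Rules with consequent 'maximal': {R2, R3, R4} → strengths 0.86, 0.14, 0.18
Aggregate via t-conorm [max(a, b)]: 0.86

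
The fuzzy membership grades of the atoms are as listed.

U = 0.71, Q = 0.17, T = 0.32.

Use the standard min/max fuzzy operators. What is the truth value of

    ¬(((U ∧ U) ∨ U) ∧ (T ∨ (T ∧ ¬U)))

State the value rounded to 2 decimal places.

0.68

U ∧ U = min(a, b) on (0.71, 0.71) = 0.71
(U ∧ U) ∨ U = max(a, b) on (0.71, 0.71) = 0.71
¬U = 1 − 0.71 = 0.29
T ∧ ¬U = min(a, b) on (0.32, 0.29) = 0.29
T ∨ (T ∧ ¬U) = max(a, b) on (0.32, 0.29) = 0.32
((U ∧ U) ∨ U) ∧ (T ∨ (T ∧ ¬U)) = min(a, b) on (0.71, 0.32) = 0.32
¬(((U ∧ U) ∨ U) ∧ (T ∨ (T ∧ ¬U))) = 1 − 0.32 = 0.68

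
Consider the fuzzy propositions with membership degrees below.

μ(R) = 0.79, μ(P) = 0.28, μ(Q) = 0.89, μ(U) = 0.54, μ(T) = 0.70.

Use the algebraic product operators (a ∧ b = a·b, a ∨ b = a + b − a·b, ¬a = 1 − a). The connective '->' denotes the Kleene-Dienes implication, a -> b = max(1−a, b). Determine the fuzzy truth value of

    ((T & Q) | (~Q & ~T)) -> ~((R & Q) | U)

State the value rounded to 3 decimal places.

T & Q = a·b on (0.7000, 0.8900) = 0.6230
~Q = 1 − 0.8900 = 0.1100
~T = 1 − 0.7000 = 0.3000
~Q & ~T = a·b on (0.1100, 0.3000) = 0.0330
(T & Q) | (~Q & ~T) = a + b − a·b on (0.6230, 0.0330) = 0.6354
R & Q = a·b on (0.7900, 0.8900) = 0.7031
(R & Q) | U = a + b − a·b on (0.7031, 0.5400) = 0.8634
~((R & Q) | U) = 1 − 0.8634 = 0.1366
((T & Q) | (~Q & ~T)) -> ~((R & Q) | U)  [Kleene-Dienes: max(1−a, b)] with a=0.6354, b=0.1366 → 0.3646

0.365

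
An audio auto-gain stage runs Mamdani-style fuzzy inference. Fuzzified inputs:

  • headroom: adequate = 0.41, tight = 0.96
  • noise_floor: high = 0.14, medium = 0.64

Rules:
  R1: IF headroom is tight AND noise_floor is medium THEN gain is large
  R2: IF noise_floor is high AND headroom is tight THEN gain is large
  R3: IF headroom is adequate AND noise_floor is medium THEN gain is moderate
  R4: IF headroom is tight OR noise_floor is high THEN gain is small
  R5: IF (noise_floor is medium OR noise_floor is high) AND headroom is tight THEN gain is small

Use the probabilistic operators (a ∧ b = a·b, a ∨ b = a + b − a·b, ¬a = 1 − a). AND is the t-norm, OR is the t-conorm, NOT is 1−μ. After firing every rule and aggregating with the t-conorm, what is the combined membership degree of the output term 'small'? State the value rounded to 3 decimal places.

0.988

R1: tight=0.96, medium=0.64; AND[a·b] → w = 0.6144
R2: high=0.14, tight=0.96; AND[a·b] → w = 0.1344
R3: adequate=0.41, medium=0.64; AND[a·b] → w = 0.2624
R4: tight=0.96, high=0.14; OR[a + b − a·b] → w = 0.9656
R5: (medium=0.64 OR high=0.14) = 0.6904; AND[a·b] with tight=0.96 → w = 0.6628
Rules with consequent 'small': {R4, R5} → strengths 0.9656, 0.6628
Aggregate via t-conorm [a + b − a·b]: 0.9884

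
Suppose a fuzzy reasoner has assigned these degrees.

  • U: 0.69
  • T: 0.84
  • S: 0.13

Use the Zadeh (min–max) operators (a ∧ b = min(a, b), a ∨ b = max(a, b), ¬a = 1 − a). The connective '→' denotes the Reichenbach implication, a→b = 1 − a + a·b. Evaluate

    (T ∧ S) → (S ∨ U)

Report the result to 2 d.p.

T ∧ S = min(a, b) on (0.84, 0.13) = 0.13
S ∨ U = max(a, b) on (0.13, 0.69) = 0.69
(T ∧ S) → (S ∨ U)  [Reichenbach: 1 − a + a·b] with a=0.13, b=0.69 → 0.96

0.96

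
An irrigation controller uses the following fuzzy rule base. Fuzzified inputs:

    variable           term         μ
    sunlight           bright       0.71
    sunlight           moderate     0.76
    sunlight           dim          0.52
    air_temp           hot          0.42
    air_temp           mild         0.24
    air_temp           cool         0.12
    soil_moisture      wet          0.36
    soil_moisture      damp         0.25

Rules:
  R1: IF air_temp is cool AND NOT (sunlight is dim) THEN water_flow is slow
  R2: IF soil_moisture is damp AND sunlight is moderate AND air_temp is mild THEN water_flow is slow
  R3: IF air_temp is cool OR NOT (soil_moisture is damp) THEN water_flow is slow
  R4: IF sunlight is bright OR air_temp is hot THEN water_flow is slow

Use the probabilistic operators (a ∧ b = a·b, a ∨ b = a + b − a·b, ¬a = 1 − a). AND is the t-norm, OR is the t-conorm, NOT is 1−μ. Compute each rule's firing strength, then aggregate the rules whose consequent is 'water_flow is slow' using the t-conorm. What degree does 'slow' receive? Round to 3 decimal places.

R1: cool=0.12, ¬dim=1−0.52=0.48; AND[a·b] → w = 0.0576
R2: damp=0.25, moderate=0.76, mild=0.24; AND[a·b] → w = 0.0456
R3: cool=0.12, ¬damp=1−0.25=0.75; OR[a + b − a·b] → w = 0.7800
R4: bright=0.71, hot=0.42; OR[a + b − a·b] → w = 0.8318
Rules with consequent 'slow': {R1, R2, R3, R4} → strengths 0.0576, 0.0456, 0.7800, 0.8318
Aggregate via t-conorm [a + b − a·b]: 0.9667

0.967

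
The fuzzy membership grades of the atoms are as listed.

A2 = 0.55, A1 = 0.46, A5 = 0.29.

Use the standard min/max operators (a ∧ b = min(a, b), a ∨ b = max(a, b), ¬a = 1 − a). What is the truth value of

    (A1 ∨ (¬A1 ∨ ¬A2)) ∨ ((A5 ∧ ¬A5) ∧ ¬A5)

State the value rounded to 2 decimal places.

0.54

¬A1 = 1 − 0.46 = 0.54
¬A2 = 1 − 0.55 = 0.45
¬A1 ∨ ¬A2 = max(a, b) on (0.54, 0.45) = 0.54
A1 ∨ (¬A1 ∨ ¬A2) = max(a, b) on (0.46, 0.54) = 0.54
¬A5 = 1 − 0.29 = 0.71
A5 ∧ ¬A5 = min(a, b) on (0.29, 0.71) = 0.29
¬A5 = 1 − 0.29 = 0.71
(A5 ∧ ¬A5) ∧ ¬A5 = min(a, b) on (0.29, 0.71) = 0.29
(A1 ∨ (¬A1 ∨ ¬A2)) ∨ ((A5 ∧ ¬A5) ∧ ¬A5) = max(a, b) on (0.54, 0.29) = 0.54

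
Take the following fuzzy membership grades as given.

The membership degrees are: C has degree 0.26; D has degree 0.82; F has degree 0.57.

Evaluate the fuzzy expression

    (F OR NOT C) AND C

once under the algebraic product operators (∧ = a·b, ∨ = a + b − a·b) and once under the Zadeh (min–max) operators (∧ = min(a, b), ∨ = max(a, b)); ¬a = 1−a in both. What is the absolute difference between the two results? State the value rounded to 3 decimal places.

0.029

Under algebraic product:
  NOT C = 1 − 0.2600 = 0.7400
  F OR NOT C = a + b − a·b on (0.5700, 0.7400) = 0.8882
  (F OR NOT C) AND C = a·b on (0.8882, 0.2600) = 0.2309
  → value = 0.2309
Under Zadeh (min–max):
  NOT C = 1 − 0.26 = 0.74
  F OR NOT C = max(a, b) on (0.57, 0.74) = 0.74
  (F OR NOT C) AND C = min(a, b) on (0.74, 0.26) = 0.26
  → value = 0.2600
|0.2309 − 0.2600| = 0.029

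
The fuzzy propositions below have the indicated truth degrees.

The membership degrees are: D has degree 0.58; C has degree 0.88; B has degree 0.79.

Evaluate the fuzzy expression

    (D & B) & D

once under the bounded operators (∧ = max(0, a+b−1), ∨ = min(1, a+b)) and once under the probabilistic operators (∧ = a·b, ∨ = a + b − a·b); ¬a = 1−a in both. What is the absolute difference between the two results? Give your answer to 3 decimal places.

Under bounded:
  D & B = max(0, a+b−1) on (0.58, 0.79) = 0.37
  (D & B) & D = max(0, a+b−1) on (0.37, 0.58) = 0.00
  → value = 0.0000
Under probabilistic:
  D & B = a·b on (0.5800, 0.7900) = 0.4582
  (D & B) & D = a·b on (0.4582, 0.5800) = 0.2658
  → value = 0.2658
|0.0000 − 0.2658| = 0.266

0.266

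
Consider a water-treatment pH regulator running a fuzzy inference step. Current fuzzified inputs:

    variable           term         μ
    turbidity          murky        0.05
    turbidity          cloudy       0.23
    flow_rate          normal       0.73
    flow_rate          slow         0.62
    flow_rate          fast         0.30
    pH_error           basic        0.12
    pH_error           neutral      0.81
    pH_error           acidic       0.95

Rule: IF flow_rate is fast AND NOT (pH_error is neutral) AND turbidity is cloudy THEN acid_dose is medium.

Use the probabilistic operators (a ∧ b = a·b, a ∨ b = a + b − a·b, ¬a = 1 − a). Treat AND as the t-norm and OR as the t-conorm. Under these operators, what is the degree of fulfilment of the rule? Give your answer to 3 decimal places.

firing strength: fast=0.30, ¬neutral=1−0.81=0.19, cloudy=0.23; AND[a·b] → w = 0.0131

0.013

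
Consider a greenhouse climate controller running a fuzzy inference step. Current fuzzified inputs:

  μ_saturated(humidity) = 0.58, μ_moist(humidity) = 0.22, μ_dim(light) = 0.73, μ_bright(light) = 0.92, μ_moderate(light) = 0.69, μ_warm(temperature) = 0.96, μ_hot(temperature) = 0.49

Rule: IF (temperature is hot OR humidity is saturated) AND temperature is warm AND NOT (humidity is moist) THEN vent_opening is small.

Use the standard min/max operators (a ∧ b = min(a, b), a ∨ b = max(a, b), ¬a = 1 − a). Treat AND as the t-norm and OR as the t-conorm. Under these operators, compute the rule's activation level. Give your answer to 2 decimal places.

0.58

firing strength: (hot=0.49 OR saturated=0.58) = 0.58; AND[min(a, b)] with warm=0.96, ¬moist=1−0.22=0.78 → w = 0.58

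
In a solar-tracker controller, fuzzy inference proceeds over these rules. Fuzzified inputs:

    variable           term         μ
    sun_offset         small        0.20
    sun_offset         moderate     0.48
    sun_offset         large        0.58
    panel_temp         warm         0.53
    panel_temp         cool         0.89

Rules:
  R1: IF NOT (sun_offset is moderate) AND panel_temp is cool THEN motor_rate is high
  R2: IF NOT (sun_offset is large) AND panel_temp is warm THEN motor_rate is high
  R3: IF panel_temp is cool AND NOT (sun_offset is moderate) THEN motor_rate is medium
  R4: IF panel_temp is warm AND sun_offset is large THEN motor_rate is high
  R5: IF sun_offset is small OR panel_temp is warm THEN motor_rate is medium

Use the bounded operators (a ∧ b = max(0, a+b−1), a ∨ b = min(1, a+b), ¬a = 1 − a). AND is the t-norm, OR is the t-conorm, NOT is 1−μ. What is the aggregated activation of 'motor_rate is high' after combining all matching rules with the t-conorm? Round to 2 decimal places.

R1: ¬moderate=1−0.48=0.52, cool=0.89; AND[max(0, a+b−1)] → w = 0.41
R2: ¬large=1−0.58=0.42, warm=0.53; AND[max(0, a+b−1)] → w = 0.00
R3: cool=0.89, ¬moderate=1−0.48=0.52; AND[max(0, a+b−1)] → w = 0.41
R4: warm=0.53, large=0.58; AND[max(0, a+b−1)] → w = 0.11
R5: small=0.20, warm=0.53; OR[min(1, a+b)] → w = 0.73
Rules with consequent 'high': {R1, R2, R4} → strengths 0.41, 0.00, 0.11
Aggregate via t-conorm [min(1, a+b)]: 0.52

0.52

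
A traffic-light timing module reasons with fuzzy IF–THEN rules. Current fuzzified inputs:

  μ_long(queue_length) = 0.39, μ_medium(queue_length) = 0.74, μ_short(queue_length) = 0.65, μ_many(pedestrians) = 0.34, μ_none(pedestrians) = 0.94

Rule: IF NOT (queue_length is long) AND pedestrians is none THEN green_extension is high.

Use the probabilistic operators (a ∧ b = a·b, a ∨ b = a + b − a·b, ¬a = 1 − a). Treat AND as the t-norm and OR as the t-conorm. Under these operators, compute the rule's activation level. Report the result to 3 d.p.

0.573

firing strength: ¬long=1−0.39=0.61, none=0.94; AND[a·b] → w = 0.5734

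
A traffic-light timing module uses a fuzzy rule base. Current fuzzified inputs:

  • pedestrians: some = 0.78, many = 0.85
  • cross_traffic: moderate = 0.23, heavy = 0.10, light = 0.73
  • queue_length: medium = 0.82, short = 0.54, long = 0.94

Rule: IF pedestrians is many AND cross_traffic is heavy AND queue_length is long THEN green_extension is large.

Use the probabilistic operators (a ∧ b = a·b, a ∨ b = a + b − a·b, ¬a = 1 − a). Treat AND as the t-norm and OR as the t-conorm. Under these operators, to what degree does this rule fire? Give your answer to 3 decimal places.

firing strength: many=0.85, heavy=0.10, long=0.94; AND[a·b] → w = 0.0799

0.080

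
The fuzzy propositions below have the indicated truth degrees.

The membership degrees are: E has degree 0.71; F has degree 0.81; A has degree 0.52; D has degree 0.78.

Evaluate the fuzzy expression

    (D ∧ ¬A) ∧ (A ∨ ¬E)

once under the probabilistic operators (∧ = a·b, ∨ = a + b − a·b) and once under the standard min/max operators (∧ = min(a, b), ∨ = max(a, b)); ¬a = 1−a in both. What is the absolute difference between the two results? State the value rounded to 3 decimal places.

0.233

Under probabilistic:
  ¬A = 1 − 0.5200 = 0.4800
  D ∧ ¬A = a·b on (0.7800, 0.4800) = 0.3744
  ¬E = 1 − 0.7100 = 0.2900
  A ∨ ¬E = a + b − a·b on (0.5200, 0.2900) = 0.6592
  (D ∧ ¬A) ∧ (A ∨ ¬E) = a·b on (0.3744, 0.6592) = 0.2468
  → value = 0.2468
Under standard min/max:
  ¬A = 1 − 0.52 = 0.48
  D ∧ ¬A = min(a, b) on (0.78, 0.48) = 0.48
  ¬E = 1 − 0.71 = 0.29
  A ∨ ¬E = max(a, b) on (0.52, 0.29) = 0.52
  (D ∧ ¬A) ∧ (A ∨ ¬E) = min(a, b) on (0.48, 0.52) = 0.48
  → value = 0.4800
|0.2468 − 0.4800| = 0.233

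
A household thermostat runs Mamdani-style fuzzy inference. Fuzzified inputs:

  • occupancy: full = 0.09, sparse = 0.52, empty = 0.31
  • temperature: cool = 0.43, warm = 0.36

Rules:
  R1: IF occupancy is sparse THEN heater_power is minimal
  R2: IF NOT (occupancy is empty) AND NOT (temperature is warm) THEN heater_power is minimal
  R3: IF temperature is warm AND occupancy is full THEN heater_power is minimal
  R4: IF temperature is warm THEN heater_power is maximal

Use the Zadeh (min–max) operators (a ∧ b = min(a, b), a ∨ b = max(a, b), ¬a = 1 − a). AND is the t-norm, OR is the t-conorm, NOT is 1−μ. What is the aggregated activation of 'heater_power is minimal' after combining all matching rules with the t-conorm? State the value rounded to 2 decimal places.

R1: sparse=0.52 → w = 0.52
R2: ¬empty=1−0.31=0.69, ¬warm=1−0.36=0.64; AND[min(a, b)] → w = 0.64
R3: warm=0.36, full=0.09; AND[min(a, b)] → w = 0.09
R4: warm=0.36 → w = 0.36
Rules with consequent 'minimal': {R1, R2, R3} → strengths 0.52, 0.64, 0.09
Aggregate via t-conorm [max(a, b)]: 0.64

0.64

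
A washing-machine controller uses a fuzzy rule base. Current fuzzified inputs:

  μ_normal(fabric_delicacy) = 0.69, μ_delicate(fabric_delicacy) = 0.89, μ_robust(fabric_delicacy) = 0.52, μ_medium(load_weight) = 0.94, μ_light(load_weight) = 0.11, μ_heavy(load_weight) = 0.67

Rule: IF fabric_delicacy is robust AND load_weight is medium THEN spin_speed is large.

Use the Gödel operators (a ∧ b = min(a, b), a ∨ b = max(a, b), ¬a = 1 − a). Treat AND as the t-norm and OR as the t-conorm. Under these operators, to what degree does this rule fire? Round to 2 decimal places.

firing strength: robust=0.52, medium=0.94; AND[min(a, b)] → w = 0.52

0.52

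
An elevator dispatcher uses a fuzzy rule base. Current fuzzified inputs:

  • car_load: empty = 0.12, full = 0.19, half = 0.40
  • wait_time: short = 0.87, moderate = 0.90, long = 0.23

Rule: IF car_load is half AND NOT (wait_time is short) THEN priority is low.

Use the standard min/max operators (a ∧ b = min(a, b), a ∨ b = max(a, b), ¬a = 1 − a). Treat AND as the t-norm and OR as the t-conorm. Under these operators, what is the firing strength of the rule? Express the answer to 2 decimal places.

firing strength: half=0.40, ¬short=1−0.87=0.13; AND[min(a, b)] → w = 0.13

0.13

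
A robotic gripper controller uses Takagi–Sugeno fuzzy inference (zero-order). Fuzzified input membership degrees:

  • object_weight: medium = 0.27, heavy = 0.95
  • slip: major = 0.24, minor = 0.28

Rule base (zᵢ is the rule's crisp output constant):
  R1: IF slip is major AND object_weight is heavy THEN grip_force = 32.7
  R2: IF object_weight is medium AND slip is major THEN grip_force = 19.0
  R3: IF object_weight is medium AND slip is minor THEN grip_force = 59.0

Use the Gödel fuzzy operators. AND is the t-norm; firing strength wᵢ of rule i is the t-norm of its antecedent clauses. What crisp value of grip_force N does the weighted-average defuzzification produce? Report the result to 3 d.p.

37.784

R1 (z=32.7): major=0.24, heavy=0.95; AND[min(a, b)] → w = 0.24
R2 (z=19.0): medium=0.27, major=0.24; AND[min(a, b)] → w = 0.24
R3 (z=59.0): medium=0.27, minor=0.28; AND[min(a, b)] → w = 0.27
Weighted average = (0.24·32.7 + 0.24·19.0 + 0.27·59.0) / (0.24 + 0.24 + 0.27)
  = 28.3380 / 0.7500 = 37.784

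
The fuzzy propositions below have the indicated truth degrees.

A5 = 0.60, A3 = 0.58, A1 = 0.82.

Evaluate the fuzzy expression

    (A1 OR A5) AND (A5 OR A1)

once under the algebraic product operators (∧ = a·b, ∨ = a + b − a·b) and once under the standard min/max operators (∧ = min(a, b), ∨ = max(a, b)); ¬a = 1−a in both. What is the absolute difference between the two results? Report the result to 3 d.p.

Under algebraic product:
  A1 OR A5 = a + b − a·b on (0.8200, 0.6000) = 0.9280
  A5 OR A1 = a + b − a·b on (0.6000, 0.8200) = 0.9280
  (A1 OR A5) AND (A5 OR A1) = a·b on (0.9280, 0.9280) = 0.8612
  → value = 0.8612
Under standard min/max:
  A1 OR A5 = max(a, b) on (0.82, 0.60) = 0.82
  A5 OR A1 = max(a, b) on (0.60, 0.82) = 0.82
  (A1 OR A5) AND (A5 OR A1) = min(a, b) on (0.82, 0.82) = 0.82
  → value = 0.8200
|0.8612 − 0.8200| = 0.041

0.041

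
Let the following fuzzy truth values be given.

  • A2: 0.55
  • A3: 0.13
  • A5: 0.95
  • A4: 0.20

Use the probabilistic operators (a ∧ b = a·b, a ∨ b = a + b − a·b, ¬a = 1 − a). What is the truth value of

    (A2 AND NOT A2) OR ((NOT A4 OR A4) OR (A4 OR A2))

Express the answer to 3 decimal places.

NOT A2 = 1 − 0.5500 = 0.4500
A2 AND NOT A2 = a·b on (0.5500, 0.4500) = 0.2475
NOT A4 = 1 − 0.2000 = 0.8000
NOT A4 OR A4 = a + b − a·b on (0.8000, 0.2000) = 0.8400
A4 OR A2 = a + b − a·b on (0.2000, 0.5500) = 0.6400
(NOT A4 OR A4) OR (A4 OR A2) = a + b − a·b on (0.8400, 0.6400) = 0.9424
(A2 AND NOT A2) OR ((NOT A4 OR A4) OR (A4 OR A2)) = a + b − a·b on (0.2475, 0.9424) = 0.9567

0.957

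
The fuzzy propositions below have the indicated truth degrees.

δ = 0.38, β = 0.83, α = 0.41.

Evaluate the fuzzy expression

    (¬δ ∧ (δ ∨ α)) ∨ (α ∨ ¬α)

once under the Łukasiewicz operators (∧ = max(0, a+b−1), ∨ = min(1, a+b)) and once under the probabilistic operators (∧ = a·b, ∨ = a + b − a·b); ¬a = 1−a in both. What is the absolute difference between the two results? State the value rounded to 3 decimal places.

0.147

Under Łukasiewicz:
  ¬δ = 1 − 0.38 = 0.62
  δ ∨ α = min(1, a+b) on (0.38, 0.41) = 0.79
  ¬δ ∧ (δ ∨ α) = max(0, a+b−1) on (0.62, 0.79) = 0.41
  ¬α = 1 − 0.41 = 0.59
  α ∨ ¬α = min(1, a+b) on (0.41, 0.59) = 1.00
  (¬δ ∧ (δ ∨ α)) ∨ (α ∨ ¬α) = min(1, a+b) on (0.41, 1.00) = 1.00
  → value = 1.0000
Under probabilistic:
  ¬δ = 1 − 0.3800 = 0.6200
  δ ∨ α = a + b − a·b on (0.3800, 0.4100) = 0.6342
  ¬δ ∧ (δ ∨ α) = a·b on (0.6200, 0.6342) = 0.3932
  ¬α = 1 − 0.4100 = 0.5900
  α ∨ ¬α = a + b − a·b on (0.4100, 0.5900) = 0.7581
  (¬δ ∧ (δ ∨ α)) ∨ (α ∨ ¬α) = a + b − a·b on (0.3932, 0.7581) = 0.8532
  → value = 0.8532
|1.0000 − 0.8532| = 0.147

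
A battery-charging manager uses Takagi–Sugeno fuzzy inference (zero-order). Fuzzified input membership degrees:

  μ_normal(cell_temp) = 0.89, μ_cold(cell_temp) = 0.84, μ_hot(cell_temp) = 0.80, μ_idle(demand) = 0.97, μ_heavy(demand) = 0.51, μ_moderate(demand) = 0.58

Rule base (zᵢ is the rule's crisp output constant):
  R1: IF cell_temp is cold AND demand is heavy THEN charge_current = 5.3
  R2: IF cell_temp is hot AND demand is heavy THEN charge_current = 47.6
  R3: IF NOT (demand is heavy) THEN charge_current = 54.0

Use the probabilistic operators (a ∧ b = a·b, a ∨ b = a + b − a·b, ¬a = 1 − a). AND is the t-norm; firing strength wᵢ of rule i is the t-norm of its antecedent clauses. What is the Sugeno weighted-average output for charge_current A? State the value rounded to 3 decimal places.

R1 (z=5.3): cold=0.84, heavy=0.51; AND[a·b] → w = 0.4284
R2 (z=47.6): hot=0.80, heavy=0.51; AND[a·b] → w = 0.4080
R3 (z=54.0): ¬heavy=1−0.51=0.49 → w = 0.4900
Weighted average = (0.4284·5.3 + 0.4080·47.6 + 0.4900·54.0) / (0.4284 + 0.4080 + 0.4900)
  = 48.1513 / 1.3264 = 36.302

36.302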